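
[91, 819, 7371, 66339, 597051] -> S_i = 91*9^i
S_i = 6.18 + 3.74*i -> [6.18, 9.92, 13.66, 17.4, 21.14]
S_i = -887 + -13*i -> [-887, -900, -913, -926, -939]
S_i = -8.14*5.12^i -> [-8.14, -41.68, -213.39, -1092.53, -5593.77]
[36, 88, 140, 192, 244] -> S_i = 36 + 52*i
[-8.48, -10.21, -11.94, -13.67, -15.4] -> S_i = -8.48 + -1.73*i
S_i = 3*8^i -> [3, 24, 192, 1536, 12288]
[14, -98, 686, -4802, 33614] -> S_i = 14*-7^i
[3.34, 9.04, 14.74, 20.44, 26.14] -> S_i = 3.34 + 5.70*i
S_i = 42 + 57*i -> [42, 99, 156, 213, 270]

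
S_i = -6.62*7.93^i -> [-6.62, -52.5, -416.3, -3301.24, -26178.86]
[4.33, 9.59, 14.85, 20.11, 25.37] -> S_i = 4.33 + 5.26*i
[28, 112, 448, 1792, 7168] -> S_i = 28*4^i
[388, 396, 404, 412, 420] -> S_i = 388 + 8*i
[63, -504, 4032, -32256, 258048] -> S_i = 63*-8^i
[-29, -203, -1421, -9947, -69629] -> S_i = -29*7^i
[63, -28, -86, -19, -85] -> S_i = Random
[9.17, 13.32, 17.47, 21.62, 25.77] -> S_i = 9.17 + 4.15*i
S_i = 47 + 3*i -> [47, 50, 53, 56, 59]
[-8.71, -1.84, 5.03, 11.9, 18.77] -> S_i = -8.71 + 6.87*i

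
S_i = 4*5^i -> [4, 20, 100, 500, 2500]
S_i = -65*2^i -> [-65, -130, -260, -520, -1040]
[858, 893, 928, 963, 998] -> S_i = 858 + 35*i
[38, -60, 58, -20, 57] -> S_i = Random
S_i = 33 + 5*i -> [33, 38, 43, 48, 53]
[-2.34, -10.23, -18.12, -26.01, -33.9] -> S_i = -2.34 + -7.89*i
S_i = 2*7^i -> [2, 14, 98, 686, 4802]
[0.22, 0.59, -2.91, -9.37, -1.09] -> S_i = Random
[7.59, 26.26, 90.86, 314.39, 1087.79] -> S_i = 7.59*3.46^i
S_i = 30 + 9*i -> [30, 39, 48, 57, 66]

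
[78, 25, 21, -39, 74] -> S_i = Random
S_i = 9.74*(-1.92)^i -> [9.74, -18.7, 35.91, -68.94, 132.36]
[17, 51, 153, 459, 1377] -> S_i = 17*3^i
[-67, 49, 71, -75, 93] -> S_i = Random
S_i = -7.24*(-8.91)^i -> [-7.24, 64.51, -574.77, 5121.2, -45629.89]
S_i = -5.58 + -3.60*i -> [-5.58, -9.18, -12.78, -16.38, -19.98]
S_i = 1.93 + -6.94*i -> [1.93, -5.01, -11.95, -18.89, -25.83]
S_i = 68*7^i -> [68, 476, 3332, 23324, 163268]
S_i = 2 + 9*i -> [2, 11, 20, 29, 38]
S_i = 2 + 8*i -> [2, 10, 18, 26, 34]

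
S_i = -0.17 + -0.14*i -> [-0.17, -0.31, -0.45, -0.59, -0.73]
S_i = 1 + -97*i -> [1, -96, -193, -290, -387]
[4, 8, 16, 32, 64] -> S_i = 4*2^i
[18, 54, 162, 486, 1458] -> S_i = 18*3^i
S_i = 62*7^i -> [62, 434, 3038, 21266, 148862]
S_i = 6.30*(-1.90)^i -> [6.3, -11.97, 22.74, -43.21, 82.1]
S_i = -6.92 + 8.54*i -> [-6.92, 1.62, 10.16, 18.7, 27.24]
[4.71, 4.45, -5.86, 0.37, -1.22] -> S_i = Random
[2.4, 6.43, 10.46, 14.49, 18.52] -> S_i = 2.40 + 4.03*i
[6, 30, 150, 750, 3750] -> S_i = 6*5^i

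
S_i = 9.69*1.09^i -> [9.69, 10.56, 11.51, 12.55, 13.68]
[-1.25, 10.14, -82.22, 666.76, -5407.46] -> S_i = -1.25*(-8.11)^i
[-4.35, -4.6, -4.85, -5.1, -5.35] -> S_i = -4.35 + -0.25*i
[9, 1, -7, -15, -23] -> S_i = 9 + -8*i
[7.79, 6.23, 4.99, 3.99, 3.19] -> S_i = 7.79*0.80^i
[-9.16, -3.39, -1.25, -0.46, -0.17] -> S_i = -9.16*0.37^i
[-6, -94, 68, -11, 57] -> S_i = Random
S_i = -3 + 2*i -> [-3, -1, 1, 3, 5]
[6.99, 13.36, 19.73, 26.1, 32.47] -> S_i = 6.99 + 6.37*i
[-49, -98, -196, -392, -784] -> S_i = -49*2^i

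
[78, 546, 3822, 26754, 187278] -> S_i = 78*7^i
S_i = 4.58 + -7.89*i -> [4.58, -3.31, -11.2, -19.09, -26.98]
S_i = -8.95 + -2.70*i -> [-8.95, -11.65, -14.35, -17.05, -19.75]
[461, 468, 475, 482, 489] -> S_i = 461 + 7*i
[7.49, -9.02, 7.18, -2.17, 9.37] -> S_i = Random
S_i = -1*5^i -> [-1, -5, -25, -125, -625]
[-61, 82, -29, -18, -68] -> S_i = Random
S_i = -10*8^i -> [-10, -80, -640, -5120, -40960]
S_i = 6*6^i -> [6, 36, 216, 1296, 7776]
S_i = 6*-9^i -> [6, -54, 486, -4374, 39366]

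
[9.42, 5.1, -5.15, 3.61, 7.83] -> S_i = Random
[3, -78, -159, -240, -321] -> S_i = 3 + -81*i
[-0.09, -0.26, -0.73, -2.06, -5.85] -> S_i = -0.09*2.84^i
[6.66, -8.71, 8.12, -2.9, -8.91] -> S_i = Random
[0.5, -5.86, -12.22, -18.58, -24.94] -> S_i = 0.50 + -6.36*i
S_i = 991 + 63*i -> [991, 1054, 1117, 1180, 1243]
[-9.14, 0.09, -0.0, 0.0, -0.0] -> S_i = -9.14*(-0.01)^i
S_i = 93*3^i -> [93, 279, 837, 2511, 7533]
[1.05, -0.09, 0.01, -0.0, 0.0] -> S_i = 1.05*(-0.09)^i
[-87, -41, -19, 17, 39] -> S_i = Random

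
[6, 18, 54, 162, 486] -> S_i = 6*3^i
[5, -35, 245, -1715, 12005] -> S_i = 5*-7^i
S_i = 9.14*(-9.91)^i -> [9.14, -90.58, 897.62, -8895.43, 88153.75]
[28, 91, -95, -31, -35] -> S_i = Random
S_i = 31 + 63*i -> [31, 94, 157, 220, 283]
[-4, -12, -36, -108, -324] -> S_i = -4*3^i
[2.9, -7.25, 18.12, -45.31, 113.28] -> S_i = 2.90*(-2.50)^i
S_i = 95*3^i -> [95, 285, 855, 2565, 7695]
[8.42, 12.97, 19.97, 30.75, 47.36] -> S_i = 8.42*1.54^i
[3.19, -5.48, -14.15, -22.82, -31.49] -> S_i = 3.19 + -8.67*i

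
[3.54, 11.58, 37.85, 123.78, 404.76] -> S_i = 3.54*3.27^i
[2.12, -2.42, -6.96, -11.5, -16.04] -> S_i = 2.12 + -4.54*i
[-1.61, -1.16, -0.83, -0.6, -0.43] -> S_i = -1.61*0.72^i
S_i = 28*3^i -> [28, 84, 252, 756, 2268]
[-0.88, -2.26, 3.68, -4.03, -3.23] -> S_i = Random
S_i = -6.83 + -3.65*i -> [-6.83, -10.48, -14.13, -17.78, -21.43]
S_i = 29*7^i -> [29, 203, 1421, 9947, 69629]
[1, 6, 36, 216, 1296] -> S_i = 1*6^i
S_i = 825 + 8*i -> [825, 833, 841, 849, 857]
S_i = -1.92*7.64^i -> [-1.92, -14.67, -112.07, -856.21, -6541.46]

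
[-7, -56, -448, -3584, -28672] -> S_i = -7*8^i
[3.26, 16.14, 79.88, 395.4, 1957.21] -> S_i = 3.26*4.95^i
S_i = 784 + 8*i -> [784, 792, 800, 808, 816]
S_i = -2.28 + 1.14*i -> [-2.28, -1.14, 0.0, 1.14, 2.28]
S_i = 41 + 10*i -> [41, 51, 61, 71, 81]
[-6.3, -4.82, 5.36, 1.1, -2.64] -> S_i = Random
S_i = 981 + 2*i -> [981, 983, 985, 987, 989]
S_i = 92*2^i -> [92, 184, 368, 736, 1472]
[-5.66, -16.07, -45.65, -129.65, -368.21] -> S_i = -5.66*2.84^i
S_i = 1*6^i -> [1, 6, 36, 216, 1296]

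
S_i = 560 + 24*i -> [560, 584, 608, 632, 656]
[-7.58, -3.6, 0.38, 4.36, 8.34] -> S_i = -7.58 + 3.98*i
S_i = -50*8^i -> [-50, -400, -3200, -25600, -204800]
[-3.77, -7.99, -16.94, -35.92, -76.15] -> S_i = -3.77*2.12^i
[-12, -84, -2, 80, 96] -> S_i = Random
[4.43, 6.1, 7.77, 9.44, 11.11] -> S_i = 4.43 + 1.67*i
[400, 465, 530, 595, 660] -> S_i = 400 + 65*i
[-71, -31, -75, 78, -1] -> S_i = Random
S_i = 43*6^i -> [43, 258, 1548, 9288, 55728]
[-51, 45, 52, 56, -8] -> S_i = Random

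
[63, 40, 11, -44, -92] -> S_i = Random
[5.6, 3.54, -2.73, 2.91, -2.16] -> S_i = Random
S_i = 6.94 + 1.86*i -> [6.94, 8.8, 10.66, 12.52, 14.38]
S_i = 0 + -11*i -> [0, -11, -22, -33, -44]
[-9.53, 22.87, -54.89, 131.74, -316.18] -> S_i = -9.53*(-2.40)^i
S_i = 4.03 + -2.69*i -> [4.03, 1.34, -1.35, -4.04, -6.73]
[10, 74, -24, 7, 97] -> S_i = Random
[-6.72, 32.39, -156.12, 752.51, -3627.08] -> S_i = -6.72*(-4.82)^i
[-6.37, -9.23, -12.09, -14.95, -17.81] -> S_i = -6.37 + -2.86*i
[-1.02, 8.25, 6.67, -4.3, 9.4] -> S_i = Random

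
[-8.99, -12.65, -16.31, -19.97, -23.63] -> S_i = -8.99 + -3.66*i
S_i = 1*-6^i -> [1, -6, 36, -216, 1296]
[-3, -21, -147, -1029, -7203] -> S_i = -3*7^i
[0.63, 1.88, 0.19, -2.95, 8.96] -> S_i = Random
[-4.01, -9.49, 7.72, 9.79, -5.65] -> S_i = Random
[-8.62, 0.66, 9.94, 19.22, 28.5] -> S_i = -8.62 + 9.28*i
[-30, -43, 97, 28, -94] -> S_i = Random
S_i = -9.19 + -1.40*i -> [-9.19, -10.59, -11.99, -13.39, -14.79]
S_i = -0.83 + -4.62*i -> [-0.83, -5.45, -10.07, -14.69, -19.31]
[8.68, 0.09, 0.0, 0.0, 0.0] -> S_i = 8.68*0.01^i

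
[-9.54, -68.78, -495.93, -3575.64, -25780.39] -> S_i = -9.54*7.21^i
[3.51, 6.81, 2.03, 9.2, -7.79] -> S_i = Random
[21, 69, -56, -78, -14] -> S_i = Random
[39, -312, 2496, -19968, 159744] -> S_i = 39*-8^i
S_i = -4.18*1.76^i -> [-4.18, -7.36, -12.95, -22.79, -40.11]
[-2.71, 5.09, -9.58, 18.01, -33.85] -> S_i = -2.71*(-1.88)^i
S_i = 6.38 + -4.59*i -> [6.38, 1.79, -2.8, -7.39, -11.98]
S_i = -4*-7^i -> [-4, 28, -196, 1372, -9604]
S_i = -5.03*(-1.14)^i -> [-5.03, 5.73, -6.54, 7.45, -8.5]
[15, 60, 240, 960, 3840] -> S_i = 15*4^i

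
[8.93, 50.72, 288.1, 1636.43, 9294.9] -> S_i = 8.93*5.68^i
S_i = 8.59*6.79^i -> [8.59, 58.33, 396.03, 2689.07, 18258.8]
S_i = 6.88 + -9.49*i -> [6.88, -2.61, -12.1, -21.59, -31.08]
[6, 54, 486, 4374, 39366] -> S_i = 6*9^i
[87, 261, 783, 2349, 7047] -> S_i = 87*3^i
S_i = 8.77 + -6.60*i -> [8.77, 2.17, -4.43, -11.03, -17.63]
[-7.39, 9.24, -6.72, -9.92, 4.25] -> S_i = Random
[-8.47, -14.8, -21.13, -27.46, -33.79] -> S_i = -8.47 + -6.33*i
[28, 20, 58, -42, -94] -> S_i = Random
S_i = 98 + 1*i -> [98, 99, 100, 101, 102]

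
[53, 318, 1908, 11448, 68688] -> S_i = 53*6^i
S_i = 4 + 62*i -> [4, 66, 128, 190, 252]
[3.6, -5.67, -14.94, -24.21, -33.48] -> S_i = 3.60 + -9.27*i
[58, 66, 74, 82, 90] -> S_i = 58 + 8*i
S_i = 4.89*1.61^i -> [4.89, 7.87, 12.68, 20.41, 32.86]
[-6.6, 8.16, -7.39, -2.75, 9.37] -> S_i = Random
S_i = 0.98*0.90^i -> [0.98, 0.88, 0.79, 0.71, 0.64]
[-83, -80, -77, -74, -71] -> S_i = -83 + 3*i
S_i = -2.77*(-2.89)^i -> [-2.77, 8.01, -23.14, 66.86, -193.23]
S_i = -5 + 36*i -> [-5, 31, 67, 103, 139]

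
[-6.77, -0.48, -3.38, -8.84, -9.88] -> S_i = Random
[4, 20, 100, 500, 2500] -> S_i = 4*5^i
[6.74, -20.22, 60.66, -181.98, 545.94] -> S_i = 6.74*(-3.00)^i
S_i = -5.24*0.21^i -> [-5.24, -1.1, -0.23, -0.05, -0.01]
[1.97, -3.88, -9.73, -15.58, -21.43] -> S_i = 1.97 + -5.85*i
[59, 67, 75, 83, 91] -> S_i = 59 + 8*i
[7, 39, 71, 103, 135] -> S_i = 7 + 32*i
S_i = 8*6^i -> [8, 48, 288, 1728, 10368]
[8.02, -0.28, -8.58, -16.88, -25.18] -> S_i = 8.02 + -8.30*i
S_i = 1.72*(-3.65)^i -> [1.72, -6.28, 22.91, -83.64, 305.28]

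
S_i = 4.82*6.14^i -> [4.82, 29.59, 181.71, 1115.71, 6850.47]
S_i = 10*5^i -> [10, 50, 250, 1250, 6250]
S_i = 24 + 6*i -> [24, 30, 36, 42, 48]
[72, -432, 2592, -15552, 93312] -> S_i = 72*-6^i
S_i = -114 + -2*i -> [-114, -116, -118, -120, -122]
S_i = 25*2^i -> [25, 50, 100, 200, 400]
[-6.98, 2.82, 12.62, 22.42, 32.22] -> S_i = -6.98 + 9.80*i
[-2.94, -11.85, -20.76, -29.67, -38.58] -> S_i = -2.94 + -8.91*i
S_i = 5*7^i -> [5, 35, 245, 1715, 12005]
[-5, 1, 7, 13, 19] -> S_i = -5 + 6*i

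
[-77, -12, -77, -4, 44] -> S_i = Random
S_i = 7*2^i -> [7, 14, 28, 56, 112]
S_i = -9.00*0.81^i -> [-9.0, -7.29, -5.9, -4.78, -3.87]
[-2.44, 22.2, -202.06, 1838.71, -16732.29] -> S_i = -2.44*(-9.10)^i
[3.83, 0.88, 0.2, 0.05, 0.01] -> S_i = 3.83*0.23^i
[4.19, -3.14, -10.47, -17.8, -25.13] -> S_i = 4.19 + -7.33*i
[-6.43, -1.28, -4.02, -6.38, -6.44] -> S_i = Random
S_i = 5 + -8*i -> [5, -3, -11, -19, -27]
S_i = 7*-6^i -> [7, -42, 252, -1512, 9072]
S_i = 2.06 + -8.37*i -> [2.06, -6.31, -14.68, -23.05, -31.42]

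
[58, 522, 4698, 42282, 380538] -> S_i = 58*9^i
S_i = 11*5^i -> [11, 55, 275, 1375, 6875]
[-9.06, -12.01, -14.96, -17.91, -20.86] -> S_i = -9.06 + -2.95*i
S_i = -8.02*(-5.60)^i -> [-8.02, 44.91, -251.51, 1408.44, -7887.27]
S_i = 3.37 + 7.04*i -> [3.37, 10.41, 17.45, 24.49, 31.53]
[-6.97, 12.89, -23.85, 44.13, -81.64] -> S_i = -6.97*(-1.85)^i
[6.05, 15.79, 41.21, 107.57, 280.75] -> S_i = 6.05*2.61^i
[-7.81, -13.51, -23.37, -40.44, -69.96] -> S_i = -7.81*1.73^i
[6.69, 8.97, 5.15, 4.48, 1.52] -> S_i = Random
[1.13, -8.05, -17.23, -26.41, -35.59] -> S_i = 1.13 + -9.18*i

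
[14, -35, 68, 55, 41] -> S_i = Random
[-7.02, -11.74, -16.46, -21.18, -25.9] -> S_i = -7.02 + -4.72*i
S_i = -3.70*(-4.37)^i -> [-3.7, 16.17, -70.66, 308.78, -1349.36]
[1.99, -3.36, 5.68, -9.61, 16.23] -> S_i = 1.99*(-1.69)^i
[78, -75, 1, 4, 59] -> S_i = Random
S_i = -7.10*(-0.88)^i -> [-7.1, 6.25, -5.5, 4.84, -4.26]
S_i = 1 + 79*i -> [1, 80, 159, 238, 317]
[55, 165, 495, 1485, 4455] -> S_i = 55*3^i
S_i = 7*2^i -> [7, 14, 28, 56, 112]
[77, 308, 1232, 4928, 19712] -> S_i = 77*4^i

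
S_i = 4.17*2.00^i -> [4.17, 8.34, 16.68, 33.36, 66.72]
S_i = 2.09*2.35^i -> [2.09, 4.91, 11.54, 27.12, 63.74]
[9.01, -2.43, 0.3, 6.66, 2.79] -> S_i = Random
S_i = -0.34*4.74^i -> [-0.34, -1.61, -7.64, -36.21, -171.63]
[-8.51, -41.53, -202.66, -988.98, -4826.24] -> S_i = -8.51*4.88^i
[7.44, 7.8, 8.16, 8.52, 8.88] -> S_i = 7.44 + 0.36*i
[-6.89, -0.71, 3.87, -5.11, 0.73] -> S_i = Random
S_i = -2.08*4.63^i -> [-2.08, -9.63, -44.59, -206.45, -955.84]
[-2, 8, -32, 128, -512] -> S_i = -2*-4^i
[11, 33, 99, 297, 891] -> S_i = 11*3^i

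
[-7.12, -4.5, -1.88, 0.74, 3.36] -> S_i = -7.12 + 2.62*i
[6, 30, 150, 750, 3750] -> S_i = 6*5^i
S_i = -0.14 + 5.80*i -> [-0.14, 5.66, 11.46, 17.26, 23.06]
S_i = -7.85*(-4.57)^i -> [-7.85, 35.87, -163.95, 749.24, -3424.01]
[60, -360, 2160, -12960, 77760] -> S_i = 60*-6^i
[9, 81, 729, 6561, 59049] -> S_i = 9*9^i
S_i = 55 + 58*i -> [55, 113, 171, 229, 287]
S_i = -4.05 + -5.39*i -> [-4.05, -9.44, -14.83, -20.22, -25.61]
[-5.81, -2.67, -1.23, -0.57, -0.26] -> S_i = -5.81*0.46^i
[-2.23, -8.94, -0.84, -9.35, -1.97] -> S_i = Random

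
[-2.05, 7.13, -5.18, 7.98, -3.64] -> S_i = Random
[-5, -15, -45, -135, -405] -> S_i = -5*3^i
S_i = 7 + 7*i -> [7, 14, 21, 28, 35]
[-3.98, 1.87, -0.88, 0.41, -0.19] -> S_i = -3.98*(-0.47)^i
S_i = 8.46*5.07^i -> [8.46, 42.89, 217.46, 1102.54, 5589.88]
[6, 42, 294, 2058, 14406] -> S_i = 6*7^i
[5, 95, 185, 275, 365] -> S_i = 5 + 90*i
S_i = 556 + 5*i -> [556, 561, 566, 571, 576]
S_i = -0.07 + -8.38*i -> [-0.07, -8.45, -16.83, -25.21, -33.59]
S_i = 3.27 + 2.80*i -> [3.27, 6.07, 8.87, 11.67, 14.47]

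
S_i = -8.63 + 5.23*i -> [-8.63, -3.4, 1.83, 7.06, 12.29]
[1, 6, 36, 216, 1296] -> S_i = 1*6^i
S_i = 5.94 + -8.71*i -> [5.94, -2.77, -11.48, -20.19, -28.9]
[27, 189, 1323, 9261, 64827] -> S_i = 27*7^i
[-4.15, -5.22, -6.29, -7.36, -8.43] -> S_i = -4.15 + -1.07*i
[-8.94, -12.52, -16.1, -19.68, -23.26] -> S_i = -8.94 + -3.58*i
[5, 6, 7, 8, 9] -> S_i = 5 + 1*i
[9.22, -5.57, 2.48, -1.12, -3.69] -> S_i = Random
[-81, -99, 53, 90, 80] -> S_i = Random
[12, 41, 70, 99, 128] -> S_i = 12 + 29*i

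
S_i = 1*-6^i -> [1, -6, 36, -216, 1296]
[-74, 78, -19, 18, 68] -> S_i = Random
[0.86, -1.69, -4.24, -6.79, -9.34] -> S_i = 0.86 + -2.55*i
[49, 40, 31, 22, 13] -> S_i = 49 + -9*i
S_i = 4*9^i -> [4, 36, 324, 2916, 26244]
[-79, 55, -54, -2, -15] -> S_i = Random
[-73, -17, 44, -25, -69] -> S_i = Random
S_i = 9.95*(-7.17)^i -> [9.95, -71.34, 511.52, -3667.59, 26296.61]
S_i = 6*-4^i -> [6, -24, 96, -384, 1536]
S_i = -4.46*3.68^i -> [-4.46, -16.41, -60.4, -222.27, -817.95]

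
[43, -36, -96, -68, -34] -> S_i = Random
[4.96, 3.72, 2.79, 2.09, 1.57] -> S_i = 4.96*0.75^i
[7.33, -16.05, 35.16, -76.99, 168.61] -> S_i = 7.33*(-2.19)^i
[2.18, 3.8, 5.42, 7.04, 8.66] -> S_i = 2.18 + 1.62*i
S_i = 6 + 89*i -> [6, 95, 184, 273, 362]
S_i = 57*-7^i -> [57, -399, 2793, -19551, 136857]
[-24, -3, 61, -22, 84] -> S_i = Random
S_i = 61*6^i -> [61, 366, 2196, 13176, 79056]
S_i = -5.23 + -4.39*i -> [-5.23, -9.62, -14.01, -18.4, -22.79]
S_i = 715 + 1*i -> [715, 716, 717, 718, 719]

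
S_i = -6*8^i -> [-6, -48, -384, -3072, -24576]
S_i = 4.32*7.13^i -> [4.32, 30.8, 219.62, 1565.86, 11164.57]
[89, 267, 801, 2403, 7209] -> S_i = 89*3^i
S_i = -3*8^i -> [-3, -24, -192, -1536, -12288]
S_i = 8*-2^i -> [8, -16, 32, -64, 128]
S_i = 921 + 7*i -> [921, 928, 935, 942, 949]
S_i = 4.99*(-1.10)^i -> [4.99, -5.49, 6.04, -6.64, 7.31]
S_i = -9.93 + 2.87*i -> [-9.93, -7.06, -4.19, -1.32, 1.55]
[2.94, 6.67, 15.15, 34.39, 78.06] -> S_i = 2.94*2.27^i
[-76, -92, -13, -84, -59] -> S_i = Random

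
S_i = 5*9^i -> [5, 45, 405, 3645, 32805]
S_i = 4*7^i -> [4, 28, 196, 1372, 9604]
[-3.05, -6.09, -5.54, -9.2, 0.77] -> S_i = Random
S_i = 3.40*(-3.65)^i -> [3.4, -12.41, 45.3, -165.33, 603.46]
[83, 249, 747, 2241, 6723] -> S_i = 83*3^i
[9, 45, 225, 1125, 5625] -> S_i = 9*5^i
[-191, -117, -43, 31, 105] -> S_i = -191 + 74*i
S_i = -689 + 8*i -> [-689, -681, -673, -665, -657]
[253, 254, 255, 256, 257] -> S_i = 253 + 1*i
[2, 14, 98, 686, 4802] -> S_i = 2*7^i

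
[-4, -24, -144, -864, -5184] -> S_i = -4*6^i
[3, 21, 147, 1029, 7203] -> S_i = 3*7^i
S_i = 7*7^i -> [7, 49, 343, 2401, 16807]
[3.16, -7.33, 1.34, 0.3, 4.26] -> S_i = Random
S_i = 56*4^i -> [56, 224, 896, 3584, 14336]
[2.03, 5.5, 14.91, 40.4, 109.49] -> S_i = 2.03*2.71^i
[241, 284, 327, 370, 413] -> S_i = 241 + 43*i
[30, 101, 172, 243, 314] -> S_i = 30 + 71*i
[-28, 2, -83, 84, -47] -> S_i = Random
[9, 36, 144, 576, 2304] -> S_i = 9*4^i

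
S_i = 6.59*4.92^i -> [6.59, 32.42, 159.52, 784.84, 3861.41]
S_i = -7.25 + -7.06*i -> [-7.25, -14.31, -21.37, -28.43, -35.49]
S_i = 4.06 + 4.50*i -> [4.06, 8.56, 13.06, 17.56, 22.06]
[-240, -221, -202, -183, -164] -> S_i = -240 + 19*i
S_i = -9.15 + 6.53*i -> [-9.15, -2.62, 3.91, 10.44, 16.97]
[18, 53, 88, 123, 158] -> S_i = 18 + 35*i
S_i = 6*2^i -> [6, 12, 24, 48, 96]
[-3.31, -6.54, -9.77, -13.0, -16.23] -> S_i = -3.31 + -3.23*i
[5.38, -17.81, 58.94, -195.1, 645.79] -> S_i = 5.38*(-3.31)^i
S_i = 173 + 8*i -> [173, 181, 189, 197, 205]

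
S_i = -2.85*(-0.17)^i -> [-2.85, 0.48, -0.08, 0.01, -0.0]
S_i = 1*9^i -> [1, 9, 81, 729, 6561]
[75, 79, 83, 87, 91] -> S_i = 75 + 4*i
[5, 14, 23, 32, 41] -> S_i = 5 + 9*i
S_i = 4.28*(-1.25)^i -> [4.28, -5.35, 6.69, -8.36, 10.45]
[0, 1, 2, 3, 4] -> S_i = 0 + 1*i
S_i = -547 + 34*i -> [-547, -513, -479, -445, -411]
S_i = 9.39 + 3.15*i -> [9.39, 12.54, 15.69, 18.84, 21.99]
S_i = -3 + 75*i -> [-3, 72, 147, 222, 297]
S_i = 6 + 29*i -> [6, 35, 64, 93, 122]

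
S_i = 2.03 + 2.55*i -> [2.03, 4.58, 7.13, 9.68, 12.23]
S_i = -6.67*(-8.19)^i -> [-6.67, 54.63, -447.4, 3664.19, -30009.69]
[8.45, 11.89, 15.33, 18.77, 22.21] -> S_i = 8.45 + 3.44*i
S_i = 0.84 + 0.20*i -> [0.84, 1.04, 1.24, 1.44, 1.64]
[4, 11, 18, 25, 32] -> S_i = 4 + 7*i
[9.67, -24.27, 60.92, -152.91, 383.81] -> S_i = 9.67*(-2.51)^i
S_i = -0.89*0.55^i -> [-0.89, -0.49, -0.27, -0.15, -0.08]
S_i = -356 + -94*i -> [-356, -450, -544, -638, -732]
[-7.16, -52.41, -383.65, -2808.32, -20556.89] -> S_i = -7.16*7.32^i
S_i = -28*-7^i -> [-28, 196, -1372, 9604, -67228]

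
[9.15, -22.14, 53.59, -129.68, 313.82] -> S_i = 9.15*(-2.42)^i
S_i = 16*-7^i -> [16, -112, 784, -5488, 38416]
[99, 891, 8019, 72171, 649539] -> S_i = 99*9^i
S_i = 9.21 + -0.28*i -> [9.21, 8.93, 8.65, 8.37, 8.09]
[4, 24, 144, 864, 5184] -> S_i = 4*6^i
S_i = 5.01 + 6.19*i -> [5.01, 11.2, 17.39, 23.58, 29.77]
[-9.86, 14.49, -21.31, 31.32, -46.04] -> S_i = -9.86*(-1.47)^i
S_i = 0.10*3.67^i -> [0.1, 0.37, 1.35, 4.94, 18.14]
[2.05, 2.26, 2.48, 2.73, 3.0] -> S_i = 2.05*1.10^i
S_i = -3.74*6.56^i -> [-3.74, -24.53, -160.95, -1055.8, -6926.07]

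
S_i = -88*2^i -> [-88, -176, -352, -704, -1408]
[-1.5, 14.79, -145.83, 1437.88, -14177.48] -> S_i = -1.50*(-9.86)^i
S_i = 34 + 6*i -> [34, 40, 46, 52, 58]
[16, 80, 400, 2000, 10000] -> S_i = 16*5^i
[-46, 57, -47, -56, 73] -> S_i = Random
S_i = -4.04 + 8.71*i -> [-4.04, 4.67, 13.38, 22.09, 30.8]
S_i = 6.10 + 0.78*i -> [6.1, 6.88, 7.66, 8.44, 9.22]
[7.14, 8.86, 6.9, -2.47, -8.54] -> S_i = Random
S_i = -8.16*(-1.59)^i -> [-8.16, 12.97, -20.63, 32.8, -52.15]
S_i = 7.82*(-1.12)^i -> [7.82, -8.76, 9.81, -10.99, 12.3]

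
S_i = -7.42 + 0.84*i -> [-7.42, -6.58, -5.74, -4.9, -4.06]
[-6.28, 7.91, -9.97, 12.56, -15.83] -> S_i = -6.28*(-1.26)^i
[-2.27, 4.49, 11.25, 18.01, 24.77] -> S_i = -2.27 + 6.76*i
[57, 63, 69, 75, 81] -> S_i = 57 + 6*i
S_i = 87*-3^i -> [87, -261, 783, -2349, 7047]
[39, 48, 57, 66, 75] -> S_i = 39 + 9*i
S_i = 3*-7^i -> [3, -21, 147, -1029, 7203]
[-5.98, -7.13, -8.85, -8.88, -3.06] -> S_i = Random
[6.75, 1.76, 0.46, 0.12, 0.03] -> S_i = 6.75*0.26^i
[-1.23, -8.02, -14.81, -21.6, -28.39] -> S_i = -1.23 + -6.79*i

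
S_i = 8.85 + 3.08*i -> [8.85, 11.93, 15.01, 18.09, 21.17]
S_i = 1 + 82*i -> [1, 83, 165, 247, 329]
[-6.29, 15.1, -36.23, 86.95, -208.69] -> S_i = -6.29*(-2.40)^i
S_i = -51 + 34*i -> [-51, -17, 17, 51, 85]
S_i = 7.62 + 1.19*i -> [7.62, 8.81, 10.0, 11.19, 12.38]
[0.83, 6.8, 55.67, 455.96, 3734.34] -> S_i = 0.83*8.19^i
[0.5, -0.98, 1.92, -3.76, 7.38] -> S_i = 0.50*(-1.96)^i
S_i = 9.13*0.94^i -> [9.13, 8.58, 8.07, 7.58, 7.13]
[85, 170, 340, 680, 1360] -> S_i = 85*2^i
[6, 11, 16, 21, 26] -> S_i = 6 + 5*i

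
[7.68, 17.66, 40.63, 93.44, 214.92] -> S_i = 7.68*2.30^i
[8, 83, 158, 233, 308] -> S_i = 8 + 75*i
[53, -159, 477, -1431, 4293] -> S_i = 53*-3^i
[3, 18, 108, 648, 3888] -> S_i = 3*6^i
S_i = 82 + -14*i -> [82, 68, 54, 40, 26]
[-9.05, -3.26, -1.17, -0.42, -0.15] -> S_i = -9.05*0.36^i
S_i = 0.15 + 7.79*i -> [0.15, 7.94, 15.73, 23.52, 31.31]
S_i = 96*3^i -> [96, 288, 864, 2592, 7776]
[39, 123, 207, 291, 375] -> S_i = 39 + 84*i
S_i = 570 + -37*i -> [570, 533, 496, 459, 422]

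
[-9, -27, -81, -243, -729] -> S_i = -9*3^i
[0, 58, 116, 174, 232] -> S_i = 0 + 58*i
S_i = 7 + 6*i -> [7, 13, 19, 25, 31]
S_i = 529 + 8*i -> [529, 537, 545, 553, 561]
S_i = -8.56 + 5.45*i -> [-8.56, -3.11, 2.34, 7.79, 13.24]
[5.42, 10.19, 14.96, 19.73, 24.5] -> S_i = 5.42 + 4.77*i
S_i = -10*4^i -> [-10, -40, -160, -640, -2560]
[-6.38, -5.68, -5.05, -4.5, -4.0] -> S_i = -6.38*0.89^i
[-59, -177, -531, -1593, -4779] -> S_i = -59*3^i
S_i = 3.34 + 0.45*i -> [3.34, 3.79, 4.24, 4.69, 5.14]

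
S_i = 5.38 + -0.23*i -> [5.38, 5.15, 4.92, 4.69, 4.46]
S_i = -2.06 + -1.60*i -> [-2.06, -3.66, -5.26, -6.86, -8.46]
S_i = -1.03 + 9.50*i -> [-1.03, 8.47, 17.97, 27.47, 36.97]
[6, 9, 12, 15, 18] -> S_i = 6 + 3*i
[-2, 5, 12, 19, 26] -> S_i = -2 + 7*i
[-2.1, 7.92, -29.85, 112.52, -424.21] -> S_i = -2.10*(-3.77)^i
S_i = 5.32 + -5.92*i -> [5.32, -0.6, -6.52, -12.44, -18.36]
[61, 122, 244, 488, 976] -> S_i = 61*2^i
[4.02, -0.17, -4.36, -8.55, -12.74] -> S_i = 4.02 + -4.19*i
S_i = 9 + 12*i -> [9, 21, 33, 45, 57]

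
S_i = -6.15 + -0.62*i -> [-6.15, -6.77, -7.39, -8.01, -8.63]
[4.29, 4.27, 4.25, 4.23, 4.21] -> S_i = 4.29 + -0.02*i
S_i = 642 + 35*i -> [642, 677, 712, 747, 782]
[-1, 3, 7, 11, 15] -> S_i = -1 + 4*i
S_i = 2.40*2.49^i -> [2.4, 5.98, 14.88, 37.05, 92.26]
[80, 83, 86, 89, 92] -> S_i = 80 + 3*i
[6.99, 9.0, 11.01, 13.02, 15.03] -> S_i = 6.99 + 2.01*i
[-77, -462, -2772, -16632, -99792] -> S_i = -77*6^i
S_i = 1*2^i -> [1, 2, 4, 8, 16]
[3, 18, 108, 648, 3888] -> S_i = 3*6^i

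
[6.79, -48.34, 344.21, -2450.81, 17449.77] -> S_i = 6.79*(-7.12)^i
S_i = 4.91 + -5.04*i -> [4.91, -0.13, -5.17, -10.21, -15.25]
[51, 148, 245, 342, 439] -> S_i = 51 + 97*i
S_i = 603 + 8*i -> [603, 611, 619, 627, 635]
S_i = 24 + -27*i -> [24, -3, -30, -57, -84]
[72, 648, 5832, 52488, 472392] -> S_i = 72*9^i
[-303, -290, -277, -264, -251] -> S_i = -303 + 13*i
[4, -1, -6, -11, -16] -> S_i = 4 + -5*i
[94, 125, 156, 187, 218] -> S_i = 94 + 31*i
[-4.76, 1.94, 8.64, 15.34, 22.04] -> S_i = -4.76 + 6.70*i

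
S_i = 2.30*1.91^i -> [2.3, 4.39, 8.39, 16.03, 30.61]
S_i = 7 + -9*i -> [7, -2, -11, -20, -29]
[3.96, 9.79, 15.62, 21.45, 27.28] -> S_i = 3.96 + 5.83*i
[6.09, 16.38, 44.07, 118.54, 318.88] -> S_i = 6.09*2.69^i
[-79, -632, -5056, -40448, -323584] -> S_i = -79*8^i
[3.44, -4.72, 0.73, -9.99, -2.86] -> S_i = Random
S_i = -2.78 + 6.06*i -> [-2.78, 3.28, 9.34, 15.4, 21.46]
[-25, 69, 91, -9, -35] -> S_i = Random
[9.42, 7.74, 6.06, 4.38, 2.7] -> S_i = 9.42 + -1.68*i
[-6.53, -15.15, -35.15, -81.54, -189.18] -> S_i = -6.53*2.32^i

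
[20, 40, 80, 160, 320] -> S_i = 20*2^i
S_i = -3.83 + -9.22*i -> [-3.83, -13.05, -22.27, -31.49, -40.71]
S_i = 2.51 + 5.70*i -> [2.51, 8.21, 13.91, 19.61, 25.31]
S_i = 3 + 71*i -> [3, 74, 145, 216, 287]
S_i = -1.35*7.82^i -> [-1.35, -10.56, -82.56, -645.59, -5048.48]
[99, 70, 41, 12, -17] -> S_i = 99 + -29*i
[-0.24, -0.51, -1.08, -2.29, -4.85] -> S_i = -0.24*2.12^i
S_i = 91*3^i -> [91, 273, 819, 2457, 7371]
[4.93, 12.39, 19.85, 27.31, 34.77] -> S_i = 4.93 + 7.46*i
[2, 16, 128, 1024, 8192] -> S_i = 2*8^i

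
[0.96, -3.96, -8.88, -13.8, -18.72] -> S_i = 0.96 + -4.92*i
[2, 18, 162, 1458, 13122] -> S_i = 2*9^i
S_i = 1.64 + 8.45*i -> [1.64, 10.09, 18.54, 26.99, 35.44]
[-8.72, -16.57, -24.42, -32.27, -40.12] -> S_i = -8.72 + -7.85*i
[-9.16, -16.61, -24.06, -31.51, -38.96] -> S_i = -9.16 + -7.45*i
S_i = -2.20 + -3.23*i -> [-2.2, -5.43, -8.66, -11.89, -15.12]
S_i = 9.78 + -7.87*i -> [9.78, 1.91, -5.96, -13.83, -21.7]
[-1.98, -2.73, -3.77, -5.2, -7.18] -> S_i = -1.98*1.38^i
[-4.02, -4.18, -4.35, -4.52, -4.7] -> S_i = -4.02*1.04^i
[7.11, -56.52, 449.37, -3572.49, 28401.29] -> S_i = 7.11*(-7.95)^i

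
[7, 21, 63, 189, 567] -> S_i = 7*3^i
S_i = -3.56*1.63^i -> [-3.56, -5.8, -9.46, -15.42, -25.13]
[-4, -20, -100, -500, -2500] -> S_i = -4*5^i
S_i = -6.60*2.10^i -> [-6.6, -13.86, -29.11, -61.12, -128.36]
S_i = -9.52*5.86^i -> [-9.52, -55.79, -326.91, -1915.71, -11226.06]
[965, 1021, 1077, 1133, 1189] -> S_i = 965 + 56*i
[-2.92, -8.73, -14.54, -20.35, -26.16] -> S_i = -2.92 + -5.81*i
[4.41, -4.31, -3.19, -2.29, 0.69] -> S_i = Random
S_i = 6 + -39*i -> [6, -33, -72, -111, -150]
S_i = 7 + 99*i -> [7, 106, 205, 304, 403]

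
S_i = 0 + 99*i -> [0, 99, 198, 297, 396]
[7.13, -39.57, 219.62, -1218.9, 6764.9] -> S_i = 7.13*(-5.55)^i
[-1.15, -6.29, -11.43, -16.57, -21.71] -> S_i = -1.15 + -5.14*i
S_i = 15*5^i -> [15, 75, 375, 1875, 9375]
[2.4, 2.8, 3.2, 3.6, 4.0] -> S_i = 2.40 + 0.40*i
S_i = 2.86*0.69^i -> [2.86, 1.97, 1.36, 0.94, 0.65]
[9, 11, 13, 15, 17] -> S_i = 9 + 2*i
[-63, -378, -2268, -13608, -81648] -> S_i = -63*6^i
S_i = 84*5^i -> [84, 420, 2100, 10500, 52500]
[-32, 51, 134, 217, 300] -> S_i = -32 + 83*i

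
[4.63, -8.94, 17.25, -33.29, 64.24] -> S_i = 4.63*(-1.93)^i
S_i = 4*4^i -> [4, 16, 64, 256, 1024]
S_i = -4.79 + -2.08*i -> [-4.79, -6.87, -8.95, -11.03, -13.11]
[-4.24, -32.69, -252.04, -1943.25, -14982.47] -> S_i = -4.24*7.71^i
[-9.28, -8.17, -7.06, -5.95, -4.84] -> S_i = -9.28 + 1.11*i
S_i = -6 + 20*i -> [-6, 14, 34, 54, 74]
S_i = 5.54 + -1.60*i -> [5.54, 3.94, 2.34, 0.74, -0.86]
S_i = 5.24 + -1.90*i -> [5.24, 3.34, 1.44, -0.46, -2.36]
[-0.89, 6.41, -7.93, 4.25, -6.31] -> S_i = Random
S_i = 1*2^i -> [1, 2, 4, 8, 16]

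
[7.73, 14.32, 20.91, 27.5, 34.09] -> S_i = 7.73 + 6.59*i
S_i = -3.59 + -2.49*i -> [-3.59, -6.08, -8.57, -11.06, -13.55]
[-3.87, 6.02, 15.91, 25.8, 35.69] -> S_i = -3.87 + 9.89*i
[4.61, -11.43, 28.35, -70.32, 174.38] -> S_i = 4.61*(-2.48)^i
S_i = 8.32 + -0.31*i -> [8.32, 8.01, 7.7, 7.39, 7.08]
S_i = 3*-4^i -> [3, -12, 48, -192, 768]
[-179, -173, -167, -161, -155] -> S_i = -179 + 6*i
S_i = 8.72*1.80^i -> [8.72, 15.7, 28.25, 50.86, 91.54]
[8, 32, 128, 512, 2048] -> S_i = 8*4^i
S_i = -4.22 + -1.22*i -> [-4.22, -5.44, -6.66, -7.88, -9.1]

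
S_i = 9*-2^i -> [9, -18, 36, -72, 144]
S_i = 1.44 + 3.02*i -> [1.44, 4.46, 7.48, 10.5, 13.52]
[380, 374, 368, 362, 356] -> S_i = 380 + -6*i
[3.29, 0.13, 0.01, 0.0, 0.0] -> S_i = 3.29*0.04^i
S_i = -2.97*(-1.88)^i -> [-2.97, 5.58, -10.5, 19.73, -37.1]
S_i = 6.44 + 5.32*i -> [6.44, 11.76, 17.08, 22.4, 27.72]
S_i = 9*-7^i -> [9, -63, 441, -3087, 21609]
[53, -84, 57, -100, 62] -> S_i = Random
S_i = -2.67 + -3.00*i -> [-2.67, -5.67, -8.67, -11.67, -14.67]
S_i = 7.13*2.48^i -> [7.13, 17.68, 43.85, 108.75, 269.71]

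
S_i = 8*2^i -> [8, 16, 32, 64, 128]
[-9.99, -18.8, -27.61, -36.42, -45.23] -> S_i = -9.99 + -8.81*i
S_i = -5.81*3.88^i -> [-5.81, -22.54, -87.47, -339.37, -1316.75]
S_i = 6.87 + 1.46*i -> [6.87, 8.33, 9.79, 11.25, 12.71]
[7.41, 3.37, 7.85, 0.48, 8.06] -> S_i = Random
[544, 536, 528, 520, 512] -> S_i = 544 + -8*i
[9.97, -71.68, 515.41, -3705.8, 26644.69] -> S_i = 9.97*(-7.19)^i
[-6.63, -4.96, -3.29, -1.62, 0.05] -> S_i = -6.63 + 1.67*i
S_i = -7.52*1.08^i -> [-7.52, -8.12, -8.77, -9.47, -10.23]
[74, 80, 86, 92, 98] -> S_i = 74 + 6*i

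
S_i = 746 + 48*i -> [746, 794, 842, 890, 938]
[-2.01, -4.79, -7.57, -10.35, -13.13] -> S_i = -2.01 + -2.78*i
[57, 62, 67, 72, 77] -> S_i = 57 + 5*i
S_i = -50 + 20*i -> [-50, -30, -10, 10, 30]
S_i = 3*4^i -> [3, 12, 48, 192, 768]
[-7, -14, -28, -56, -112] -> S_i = -7*2^i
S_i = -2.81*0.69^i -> [-2.81, -1.94, -1.34, -0.92, -0.64]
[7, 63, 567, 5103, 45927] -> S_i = 7*9^i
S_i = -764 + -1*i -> [-764, -765, -766, -767, -768]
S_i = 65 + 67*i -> [65, 132, 199, 266, 333]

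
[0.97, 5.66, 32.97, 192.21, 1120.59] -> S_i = 0.97*5.83^i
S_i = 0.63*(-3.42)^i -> [0.63, -2.15, 7.37, -25.2, 86.19]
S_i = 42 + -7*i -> [42, 35, 28, 21, 14]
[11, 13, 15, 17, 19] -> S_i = 11 + 2*i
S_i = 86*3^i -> [86, 258, 774, 2322, 6966]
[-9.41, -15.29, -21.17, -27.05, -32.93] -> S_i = -9.41 + -5.88*i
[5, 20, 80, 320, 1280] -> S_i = 5*4^i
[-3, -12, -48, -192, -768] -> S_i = -3*4^i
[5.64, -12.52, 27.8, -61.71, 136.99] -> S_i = 5.64*(-2.22)^i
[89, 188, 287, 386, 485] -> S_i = 89 + 99*i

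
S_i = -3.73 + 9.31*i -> [-3.73, 5.58, 14.89, 24.2, 33.51]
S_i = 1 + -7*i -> [1, -6, -13, -20, -27]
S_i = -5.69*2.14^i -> [-5.69, -12.18, -26.06, -55.76, -119.33]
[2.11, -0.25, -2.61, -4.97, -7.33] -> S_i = 2.11 + -2.36*i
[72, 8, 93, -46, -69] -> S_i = Random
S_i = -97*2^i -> [-97, -194, -388, -776, -1552]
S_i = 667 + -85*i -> [667, 582, 497, 412, 327]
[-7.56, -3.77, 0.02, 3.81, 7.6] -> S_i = -7.56 + 3.79*i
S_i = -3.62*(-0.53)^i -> [-3.62, 1.92, -1.02, 0.54, -0.29]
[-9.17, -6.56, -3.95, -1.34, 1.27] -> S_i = -9.17 + 2.61*i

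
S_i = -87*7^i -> [-87, -609, -4263, -29841, -208887]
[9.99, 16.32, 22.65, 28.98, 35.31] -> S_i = 9.99 + 6.33*i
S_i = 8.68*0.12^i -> [8.68, 1.04, 0.12, 0.01, 0.0]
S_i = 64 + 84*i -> [64, 148, 232, 316, 400]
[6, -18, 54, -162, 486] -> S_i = 6*-3^i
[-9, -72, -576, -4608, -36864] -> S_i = -9*8^i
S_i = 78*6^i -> [78, 468, 2808, 16848, 101088]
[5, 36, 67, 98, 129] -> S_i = 5 + 31*i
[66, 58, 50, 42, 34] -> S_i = 66 + -8*i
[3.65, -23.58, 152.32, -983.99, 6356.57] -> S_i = 3.65*(-6.46)^i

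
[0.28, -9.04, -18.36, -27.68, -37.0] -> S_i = 0.28 + -9.32*i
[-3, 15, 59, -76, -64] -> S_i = Random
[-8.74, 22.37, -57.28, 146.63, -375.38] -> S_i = -8.74*(-2.56)^i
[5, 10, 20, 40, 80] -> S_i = 5*2^i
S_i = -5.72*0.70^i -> [-5.72, -4.0, -2.8, -1.96, -1.37]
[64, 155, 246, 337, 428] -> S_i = 64 + 91*i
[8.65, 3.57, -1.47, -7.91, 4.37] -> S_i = Random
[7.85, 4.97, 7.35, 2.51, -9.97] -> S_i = Random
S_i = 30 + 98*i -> [30, 128, 226, 324, 422]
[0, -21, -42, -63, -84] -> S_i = 0 + -21*i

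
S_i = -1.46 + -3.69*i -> [-1.46, -5.15, -8.84, -12.53, -16.22]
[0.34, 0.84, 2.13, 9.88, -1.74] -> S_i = Random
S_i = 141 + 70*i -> [141, 211, 281, 351, 421]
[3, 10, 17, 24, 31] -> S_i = 3 + 7*i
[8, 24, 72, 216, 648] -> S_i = 8*3^i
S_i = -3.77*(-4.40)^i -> [-3.77, 16.59, -72.99, 321.14, -1413.03]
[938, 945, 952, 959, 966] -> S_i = 938 + 7*i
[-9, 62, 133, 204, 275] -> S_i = -9 + 71*i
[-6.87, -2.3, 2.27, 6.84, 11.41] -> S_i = -6.87 + 4.57*i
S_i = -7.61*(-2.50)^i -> [-7.61, 19.03, -47.56, 118.91, -297.27]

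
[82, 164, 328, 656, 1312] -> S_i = 82*2^i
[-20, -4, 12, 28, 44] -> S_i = -20 + 16*i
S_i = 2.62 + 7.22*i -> [2.62, 9.84, 17.06, 24.28, 31.5]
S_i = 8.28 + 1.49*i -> [8.28, 9.77, 11.26, 12.75, 14.24]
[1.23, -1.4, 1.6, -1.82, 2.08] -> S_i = 1.23*(-1.14)^i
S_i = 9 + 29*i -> [9, 38, 67, 96, 125]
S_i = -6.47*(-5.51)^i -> [-6.47, 35.65, -196.43, 1082.33, -5963.63]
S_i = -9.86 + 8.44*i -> [-9.86, -1.42, 7.02, 15.46, 23.9]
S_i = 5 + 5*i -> [5, 10, 15, 20, 25]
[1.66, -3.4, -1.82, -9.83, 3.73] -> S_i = Random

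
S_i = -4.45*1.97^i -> [-4.45, -8.77, -17.27, -34.02, -67.02]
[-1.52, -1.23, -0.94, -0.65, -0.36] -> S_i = -1.52 + 0.29*i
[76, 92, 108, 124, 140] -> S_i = 76 + 16*i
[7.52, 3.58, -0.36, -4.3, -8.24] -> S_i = 7.52 + -3.94*i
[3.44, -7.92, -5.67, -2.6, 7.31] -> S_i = Random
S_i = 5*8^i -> [5, 40, 320, 2560, 20480]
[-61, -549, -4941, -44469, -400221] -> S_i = -61*9^i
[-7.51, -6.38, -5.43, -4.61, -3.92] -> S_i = -7.51*0.85^i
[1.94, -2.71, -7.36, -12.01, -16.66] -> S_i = 1.94 + -4.65*i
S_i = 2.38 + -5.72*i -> [2.38, -3.34, -9.06, -14.78, -20.5]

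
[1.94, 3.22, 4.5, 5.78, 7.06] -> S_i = 1.94 + 1.28*i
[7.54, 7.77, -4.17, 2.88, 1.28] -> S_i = Random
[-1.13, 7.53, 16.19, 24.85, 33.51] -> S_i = -1.13 + 8.66*i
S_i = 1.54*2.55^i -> [1.54, 3.93, 10.01, 25.54, 65.12]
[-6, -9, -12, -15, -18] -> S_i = -6 + -3*i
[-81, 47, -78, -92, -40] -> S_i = Random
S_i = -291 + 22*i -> [-291, -269, -247, -225, -203]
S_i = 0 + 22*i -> [0, 22, 44, 66, 88]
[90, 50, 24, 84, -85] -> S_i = Random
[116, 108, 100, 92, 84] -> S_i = 116 + -8*i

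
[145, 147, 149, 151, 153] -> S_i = 145 + 2*i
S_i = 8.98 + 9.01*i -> [8.98, 17.99, 27.0, 36.01, 45.02]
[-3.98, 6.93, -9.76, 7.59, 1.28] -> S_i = Random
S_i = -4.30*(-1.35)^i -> [-4.3, 5.8, -7.84, 10.58, -14.28]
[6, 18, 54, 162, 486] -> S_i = 6*3^i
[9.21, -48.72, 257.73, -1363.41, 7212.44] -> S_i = 9.21*(-5.29)^i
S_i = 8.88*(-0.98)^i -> [8.88, -8.7, 8.53, -8.36, 8.19]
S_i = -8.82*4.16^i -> [-8.82, -36.69, -152.64, -634.96, -2641.45]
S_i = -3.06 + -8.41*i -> [-3.06, -11.47, -19.88, -28.29, -36.7]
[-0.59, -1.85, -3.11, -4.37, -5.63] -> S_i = -0.59 + -1.26*i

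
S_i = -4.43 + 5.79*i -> [-4.43, 1.36, 7.15, 12.94, 18.73]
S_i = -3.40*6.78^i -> [-3.4, -23.05, -156.29, -1059.66, -7184.52]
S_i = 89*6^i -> [89, 534, 3204, 19224, 115344]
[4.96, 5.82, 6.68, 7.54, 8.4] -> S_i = 4.96 + 0.86*i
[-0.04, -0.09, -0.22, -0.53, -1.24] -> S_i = -0.04*2.36^i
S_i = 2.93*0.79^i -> [2.93, 2.31, 1.83, 1.44, 1.14]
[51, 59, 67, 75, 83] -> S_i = 51 + 8*i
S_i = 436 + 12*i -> [436, 448, 460, 472, 484]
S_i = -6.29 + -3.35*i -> [-6.29, -9.64, -12.99, -16.34, -19.69]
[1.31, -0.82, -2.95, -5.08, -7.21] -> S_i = 1.31 + -2.13*i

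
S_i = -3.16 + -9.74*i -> [-3.16, -12.9, -22.64, -32.38, -42.12]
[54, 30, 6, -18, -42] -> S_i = 54 + -24*i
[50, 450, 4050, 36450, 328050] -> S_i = 50*9^i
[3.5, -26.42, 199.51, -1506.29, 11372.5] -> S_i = 3.50*(-7.55)^i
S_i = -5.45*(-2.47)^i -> [-5.45, 13.46, -33.25, 82.13, -202.85]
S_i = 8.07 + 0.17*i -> [8.07, 8.24, 8.41, 8.58, 8.75]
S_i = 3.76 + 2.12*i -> [3.76, 5.88, 8.0, 10.12, 12.24]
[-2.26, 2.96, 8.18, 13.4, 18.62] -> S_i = -2.26 + 5.22*i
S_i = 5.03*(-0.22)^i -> [5.03, -1.11, 0.24, -0.05, 0.01]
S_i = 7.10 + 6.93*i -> [7.1, 14.03, 20.96, 27.89, 34.82]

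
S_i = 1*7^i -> [1, 7, 49, 343, 2401]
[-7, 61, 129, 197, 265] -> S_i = -7 + 68*i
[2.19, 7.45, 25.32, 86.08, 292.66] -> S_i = 2.19*3.40^i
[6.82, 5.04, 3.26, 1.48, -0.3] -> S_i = 6.82 + -1.78*i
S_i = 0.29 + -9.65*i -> [0.29, -9.36, -19.01, -28.66, -38.31]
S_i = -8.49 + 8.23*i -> [-8.49, -0.26, 7.97, 16.2, 24.43]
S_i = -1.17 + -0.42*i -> [-1.17, -1.59, -2.01, -2.43, -2.85]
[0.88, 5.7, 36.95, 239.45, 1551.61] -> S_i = 0.88*6.48^i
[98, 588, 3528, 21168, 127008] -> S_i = 98*6^i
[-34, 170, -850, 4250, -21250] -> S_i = -34*-5^i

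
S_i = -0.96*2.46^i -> [-0.96, -2.36, -5.81, -14.29, -35.16]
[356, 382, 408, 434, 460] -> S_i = 356 + 26*i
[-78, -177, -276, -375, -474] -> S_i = -78 + -99*i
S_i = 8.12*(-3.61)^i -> [8.12, -29.31, 105.82, -382.01, 1379.07]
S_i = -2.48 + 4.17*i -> [-2.48, 1.69, 5.86, 10.03, 14.2]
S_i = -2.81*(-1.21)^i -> [-2.81, 3.4, -4.11, 4.98, -6.02]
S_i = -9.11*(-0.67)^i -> [-9.11, 6.1, -4.09, 2.74, -1.84]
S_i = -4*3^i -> [-4, -12, -36, -108, -324]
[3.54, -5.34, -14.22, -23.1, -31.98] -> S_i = 3.54 + -8.88*i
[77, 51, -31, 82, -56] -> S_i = Random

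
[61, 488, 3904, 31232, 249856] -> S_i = 61*8^i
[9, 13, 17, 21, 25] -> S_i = 9 + 4*i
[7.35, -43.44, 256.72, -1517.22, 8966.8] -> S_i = 7.35*(-5.91)^i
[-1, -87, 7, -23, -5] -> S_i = Random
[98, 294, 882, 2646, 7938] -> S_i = 98*3^i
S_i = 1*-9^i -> [1, -9, 81, -729, 6561]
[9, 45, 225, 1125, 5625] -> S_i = 9*5^i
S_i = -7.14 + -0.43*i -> [-7.14, -7.57, -8.0, -8.43, -8.86]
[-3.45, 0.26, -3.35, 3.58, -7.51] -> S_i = Random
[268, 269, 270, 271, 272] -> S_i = 268 + 1*i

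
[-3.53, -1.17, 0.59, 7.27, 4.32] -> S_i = Random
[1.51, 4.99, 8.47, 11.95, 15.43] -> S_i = 1.51 + 3.48*i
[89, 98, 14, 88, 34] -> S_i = Random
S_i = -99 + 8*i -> [-99, -91, -83, -75, -67]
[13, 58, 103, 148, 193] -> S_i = 13 + 45*i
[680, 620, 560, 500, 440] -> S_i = 680 + -60*i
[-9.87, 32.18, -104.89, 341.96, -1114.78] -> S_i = -9.87*(-3.26)^i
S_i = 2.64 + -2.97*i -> [2.64, -0.33, -3.3, -6.27, -9.24]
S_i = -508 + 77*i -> [-508, -431, -354, -277, -200]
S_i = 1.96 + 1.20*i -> [1.96, 3.16, 4.36, 5.56, 6.76]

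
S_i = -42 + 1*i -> [-42, -41, -40, -39, -38]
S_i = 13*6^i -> [13, 78, 468, 2808, 16848]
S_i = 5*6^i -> [5, 30, 180, 1080, 6480]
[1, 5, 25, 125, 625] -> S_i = 1*5^i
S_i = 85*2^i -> [85, 170, 340, 680, 1360]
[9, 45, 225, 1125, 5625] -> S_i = 9*5^i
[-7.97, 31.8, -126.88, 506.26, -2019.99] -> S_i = -7.97*(-3.99)^i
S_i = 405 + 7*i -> [405, 412, 419, 426, 433]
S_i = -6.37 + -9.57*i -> [-6.37, -15.94, -25.51, -35.08, -44.65]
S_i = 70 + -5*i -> [70, 65, 60, 55, 50]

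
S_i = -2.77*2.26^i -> [-2.77, -6.26, -14.15, -31.97, -72.26]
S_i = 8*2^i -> [8, 16, 32, 64, 128]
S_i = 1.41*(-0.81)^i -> [1.41, -1.14, 0.93, -0.75, 0.61]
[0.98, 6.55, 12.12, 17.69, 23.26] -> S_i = 0.98 + 5.57*i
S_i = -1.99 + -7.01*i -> [-1.99, -9.0, -16.01, -23.02, -30.03]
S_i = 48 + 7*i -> [48, 55, 62, 69, 76]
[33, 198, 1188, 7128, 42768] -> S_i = 33*6^i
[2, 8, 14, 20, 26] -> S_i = 2 + 6*i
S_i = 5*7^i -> [5, 35, 245, 1715, 12005]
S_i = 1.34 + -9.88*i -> [1.34, -8.54, -18.42, -28.3, -38.18]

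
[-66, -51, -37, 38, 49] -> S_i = Random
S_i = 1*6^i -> [1, 6, 36, 216, 1296]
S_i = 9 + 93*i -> [9, 102, 195, 288, 381]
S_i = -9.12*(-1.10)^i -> [-9.12, 10.03, -11.04, 12.14, -13.35]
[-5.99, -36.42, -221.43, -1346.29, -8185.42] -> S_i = -5.99*6.08^i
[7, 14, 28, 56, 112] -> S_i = 7*2^i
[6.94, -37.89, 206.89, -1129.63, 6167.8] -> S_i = 6.94*(-5.46)^i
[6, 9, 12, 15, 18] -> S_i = 6 + 3*i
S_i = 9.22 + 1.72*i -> [9.22, 10.94, 12.66, 14.38, 16.1]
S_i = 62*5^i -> [62, 310, 1550, 7750, 38750]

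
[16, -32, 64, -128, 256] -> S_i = 16*-2^i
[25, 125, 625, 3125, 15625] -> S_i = 25*5^i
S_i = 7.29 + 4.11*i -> [7.29, 11.4, 15.51, 19.62, 23.73]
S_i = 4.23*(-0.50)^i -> [4.23, -2.12, 1.06, -0.53, 0.26]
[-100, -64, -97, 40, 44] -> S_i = Random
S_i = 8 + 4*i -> [8, 12, 16, 20, 24]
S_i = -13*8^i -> [-13, -104, -832, -6656, -53248]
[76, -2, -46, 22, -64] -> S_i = Random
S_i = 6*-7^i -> [6, -42, 294, -2058, 14406]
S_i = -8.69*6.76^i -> [-8.69, -58.74, -397.11, -2684.48, -18147.07]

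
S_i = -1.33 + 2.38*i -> [-1.33, 1.05, 3.43, 5.81, 8.19]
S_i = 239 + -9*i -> [239, 230, 221, 212, 203]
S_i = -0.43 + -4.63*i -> [-0.43, -5.06, -9.69, -14.32, -18.95]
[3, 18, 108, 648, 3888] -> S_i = 3*6^i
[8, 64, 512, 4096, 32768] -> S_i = 8*8^i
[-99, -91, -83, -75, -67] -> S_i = -99 + 8*i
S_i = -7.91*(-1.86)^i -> [-7.91, 14.71, -27.37, 50.9, -94.67]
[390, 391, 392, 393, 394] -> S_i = 390 + 1*i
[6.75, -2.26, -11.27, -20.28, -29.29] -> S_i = 6.75 + -9.01*i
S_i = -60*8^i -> [-60, -480, -3840, -30720, -245760]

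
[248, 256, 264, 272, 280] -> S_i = 248 + 8*i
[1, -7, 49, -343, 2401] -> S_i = 1*-7^i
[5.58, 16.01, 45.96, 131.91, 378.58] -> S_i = 5.58*2.87^i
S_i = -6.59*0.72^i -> [-6.59, -4.74, -3.42, -2.46, -1.77]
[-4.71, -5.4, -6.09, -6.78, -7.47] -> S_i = -4.71 + -0.69*i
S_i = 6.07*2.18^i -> [6.07, 13.23, 28.85, 62.89, 137.09]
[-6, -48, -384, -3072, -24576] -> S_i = -6*8^i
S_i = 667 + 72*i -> [667, 739, 811, 883, 955]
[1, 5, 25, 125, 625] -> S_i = 1*5^i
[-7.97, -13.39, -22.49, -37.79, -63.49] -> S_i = -7.97*1.68^i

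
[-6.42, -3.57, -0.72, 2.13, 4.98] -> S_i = -6.42 + 2.85*i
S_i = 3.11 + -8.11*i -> [3.11, -5.0, -13.11, -21.22, -29.33]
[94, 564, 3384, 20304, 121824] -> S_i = 94*6^i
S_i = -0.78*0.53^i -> [-0.78, -0.41, -0.22, -0.12, -0.06]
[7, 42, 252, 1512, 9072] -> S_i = 7*6^i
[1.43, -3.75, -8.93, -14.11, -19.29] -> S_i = 1.43 + -5.18*i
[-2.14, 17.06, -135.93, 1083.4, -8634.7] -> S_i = -2.14*(-7.97)^i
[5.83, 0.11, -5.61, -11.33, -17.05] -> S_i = 5.83 + -5.72*i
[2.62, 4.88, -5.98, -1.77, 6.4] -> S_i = Random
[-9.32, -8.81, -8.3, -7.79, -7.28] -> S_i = -9.32 + 0.51*i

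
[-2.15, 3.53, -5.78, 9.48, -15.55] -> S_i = -2.15*(-1.64)^i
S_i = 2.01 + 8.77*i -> [2.01, 10.78, 19.55, 28.32, 37.09]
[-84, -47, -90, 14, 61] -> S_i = Random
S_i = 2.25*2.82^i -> [2.25, 6.34, 17.89, 50.46, 142.29]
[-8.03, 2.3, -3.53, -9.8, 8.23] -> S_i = Random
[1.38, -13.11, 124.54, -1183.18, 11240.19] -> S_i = 1.38*(-9.50)^i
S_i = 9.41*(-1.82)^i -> [9.41, -17.13, 31.17, -56.73, 103.25]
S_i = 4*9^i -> [4, 36, 324, 2916, 26244]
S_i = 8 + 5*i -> [8, 13, 18, 23, 28]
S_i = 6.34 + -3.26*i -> [6.34, 3.08, -0.18, -3.44, -6.7]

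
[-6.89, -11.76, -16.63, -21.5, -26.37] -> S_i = -6.89 + -4.87*i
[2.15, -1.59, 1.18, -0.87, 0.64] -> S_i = 2.15*(-0.74)^i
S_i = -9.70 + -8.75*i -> [-9.7, -18.45, -27.2, -35.95, -44.7]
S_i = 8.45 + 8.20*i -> [8.45, 16.65, 24.85, 33.05, 41.25]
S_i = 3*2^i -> [3, 6, 12, 24, 48]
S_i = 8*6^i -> [8, 48, 288, 1728, 10368]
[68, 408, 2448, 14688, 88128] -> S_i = 68*6^i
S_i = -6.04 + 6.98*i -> [-6.04, 0.94, 7.92, 14.9, 21.88]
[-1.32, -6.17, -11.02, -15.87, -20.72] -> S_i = -1.32 + -4.85*i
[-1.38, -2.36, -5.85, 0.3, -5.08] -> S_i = Random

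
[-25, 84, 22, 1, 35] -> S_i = Random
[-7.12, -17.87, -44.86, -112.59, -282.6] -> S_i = -7.12*2.51^i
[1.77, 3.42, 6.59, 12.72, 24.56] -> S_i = 1.77*1.93^i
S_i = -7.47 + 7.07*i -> [-7.47, -0.4, 6.67, 13.74, 20.81]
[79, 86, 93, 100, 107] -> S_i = 79 + 7*i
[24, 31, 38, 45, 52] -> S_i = 24 + 7*i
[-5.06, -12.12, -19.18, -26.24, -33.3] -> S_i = -5.06 + -7.06*i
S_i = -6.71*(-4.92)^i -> [-6.71, 33.01, -162.42, 799.13, -3931.72]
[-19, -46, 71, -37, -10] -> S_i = Random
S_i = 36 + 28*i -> [36, 64, 92, 120, 148]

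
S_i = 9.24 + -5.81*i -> [9.24, 3.43, -2.38, -8.19, -14.0]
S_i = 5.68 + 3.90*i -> [5.68, 9.58, 13.48, 17.38, 21.28]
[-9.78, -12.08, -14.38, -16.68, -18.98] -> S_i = -9.78 + -2.30*i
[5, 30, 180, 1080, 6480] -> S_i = 5*6^i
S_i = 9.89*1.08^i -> [9.89, 10.68, 11.54, 12.46, 13.46]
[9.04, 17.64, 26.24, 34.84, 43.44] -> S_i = 9.04 + 8.60*i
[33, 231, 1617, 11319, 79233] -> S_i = 33*7^i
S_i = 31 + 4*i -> [31, 35, 39, 43, 47]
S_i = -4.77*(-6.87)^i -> [-4.77, 32.77, -225.13, 1546.64, -10625.4]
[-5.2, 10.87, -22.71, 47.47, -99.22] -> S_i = -5.20*(-2.09)^i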